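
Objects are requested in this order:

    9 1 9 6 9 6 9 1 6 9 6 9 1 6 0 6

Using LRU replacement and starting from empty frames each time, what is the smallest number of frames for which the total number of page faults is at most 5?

3

f=1: 16 faults
f=2: 9 faults
f=3: 4 faults
f=4: 4 faults
Smallest f with faults ≤ 5 is 3.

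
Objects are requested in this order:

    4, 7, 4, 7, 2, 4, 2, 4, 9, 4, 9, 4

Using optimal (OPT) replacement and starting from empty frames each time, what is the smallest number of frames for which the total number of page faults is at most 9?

2

f=1: 12 faults
f=2: 4 faults
f=3: 4 faults
f=4: 4 faults
Smallest f with faults ≤ 9 is 2.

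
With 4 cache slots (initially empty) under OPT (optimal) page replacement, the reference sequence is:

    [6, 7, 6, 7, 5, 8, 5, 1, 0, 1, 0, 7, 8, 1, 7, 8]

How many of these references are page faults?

6

6 -> miss, frames [6]
7 -> miss, frames [6, 7]
6 -> hit
7 -> hit
5 -> miss, frames [6, 7, 5]
8 -> miss, frames [6, 7, 5, 8]
5 -> hit
1 -> miss, evict 5, frames [6, 7, 8, 1]
0 -> miss, evict 6, frames [7, 8, 1, 0]
1 -> hit
0 -> hit
7 -> hit
8 -> hit
1 -> hit
7 -> hit
8 -> hit
Page faults: 6.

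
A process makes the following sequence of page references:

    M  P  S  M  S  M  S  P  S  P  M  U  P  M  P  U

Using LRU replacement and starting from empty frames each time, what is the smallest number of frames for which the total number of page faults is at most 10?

2

f=1: 16 faults
f=2: 10 faults
f=3: 4 faults
f=4: 4 faults
Smallest f with faults ≤ 10 is 2.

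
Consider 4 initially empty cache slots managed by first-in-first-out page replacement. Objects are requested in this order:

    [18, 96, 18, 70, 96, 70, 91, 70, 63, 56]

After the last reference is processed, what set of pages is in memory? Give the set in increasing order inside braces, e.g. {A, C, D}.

{56, 63, 70, 91}

18 -> miss, frames {18}
96 -> miss, frames {18,96}
18 -> hit
70 -> miss, frames {18,96,70}
96 -> hit
70 -> hit
91 -> miss, frames {18,96,70,91}
70 -> hit
63 -> miss, evict 18, frames {96,70,91,63}
56 -> miss, evict 96, frames {70,91,63,56}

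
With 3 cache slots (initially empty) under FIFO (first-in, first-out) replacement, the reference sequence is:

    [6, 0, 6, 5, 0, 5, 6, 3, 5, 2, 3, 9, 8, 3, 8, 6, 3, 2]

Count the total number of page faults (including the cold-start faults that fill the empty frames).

6: fault, frames (6)
0: fault, frames (6 0)
6: hit
5: fault, frames (6 0 5)
0: hit
5: hit
6: hit
3: fault, evict 6, frames (0 5 3)
5: hit
2: fault, evict 0, frames (5 3 2)
3: hit
9: fault, evict 5, frames (3 2 9)
8: fault, evict 3, frames (2 9 8)
3: fault, evict 2, frames (9 8 3)
8: hit
6: fault, evict 9, frames (8 3 6)
3: hit
2: fault, evict 8, frames (3 6 2)
Page faults: 10.

10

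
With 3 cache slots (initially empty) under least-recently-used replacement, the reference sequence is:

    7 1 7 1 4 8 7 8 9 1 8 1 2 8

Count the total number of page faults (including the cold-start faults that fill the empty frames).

7 → miss, frames {7}
1 → miss, frames {7,1}
7 → hit
1 → hit
4 → miss, frames {7,1,4}
8 → miss, evict 7, frames {1,4,8}
7 → miss, evict 1, frames {4,8,7}
8 → hit
9 → miss, evict 4, frames {7,8,9}
1 → miss, evict 7, frames {8,9,1}
8 → hit
1 → hit
2 → miss, evict 9, frames {8,1,2}
8 → hit
Page faults: 8.

8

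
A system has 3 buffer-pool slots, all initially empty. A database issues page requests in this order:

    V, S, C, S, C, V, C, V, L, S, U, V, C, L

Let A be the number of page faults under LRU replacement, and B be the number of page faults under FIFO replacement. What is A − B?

1

Under LRU: F F F . . . . . F F F F F F → 9 faults.
Under FIFO: F F F . . . . . F . F F F F → 8 faults.
A − B = 9 − 8 = 1.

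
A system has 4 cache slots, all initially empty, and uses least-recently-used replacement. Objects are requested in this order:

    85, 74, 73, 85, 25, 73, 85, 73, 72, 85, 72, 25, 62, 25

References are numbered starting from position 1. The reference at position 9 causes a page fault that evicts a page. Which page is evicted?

74

pos 1: 85: miss, frames {85}
pos 2: 74: miss, frames {85,74}
pos 3: 73: miss, frames {85,74,73}
pos 4: 85: hit
pos 5: 25: miss, frames {74,73,85,25}
pos 6: 73: hit
pos 7: 85: hit
pos 8: 73: hit
pos 9: 72: miss, evict 74, frames {25,85,73,72}
At position 9, page 74 is evicted.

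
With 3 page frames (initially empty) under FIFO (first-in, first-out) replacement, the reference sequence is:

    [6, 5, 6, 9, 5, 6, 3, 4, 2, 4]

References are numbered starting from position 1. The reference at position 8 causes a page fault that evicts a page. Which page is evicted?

5

pos 1: 6 → miss, frames (6)
pos 2: 5 → miss, frames (6 5)
pos 3: 6 → hit
pos 4: 9 → miss, frames (6 5 9)
pos 5: 5 → hit
pos 6: 6 → hit
pos 7: 3 → miss, evict 6, frames (5 9 3)
pos 8: 4 → miss, evict 5, frames (9 3 4)
At position 8, page 5 is evicted.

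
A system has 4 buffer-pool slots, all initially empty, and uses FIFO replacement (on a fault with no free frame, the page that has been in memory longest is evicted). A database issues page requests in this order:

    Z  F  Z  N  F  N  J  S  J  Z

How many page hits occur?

4

Z: miss, frames {Z}
F: miss, frames {Z,F}
Z: hit
N: miss, frames {Z,F,N}
F: hit
N: hit
J: miss, frames {Z,F,N,J}
S: miss, evict Z, frames {F,N,J,S}
J: hit
Z: miss, evict F, frames {N,J,S,Z}
Hits: 4.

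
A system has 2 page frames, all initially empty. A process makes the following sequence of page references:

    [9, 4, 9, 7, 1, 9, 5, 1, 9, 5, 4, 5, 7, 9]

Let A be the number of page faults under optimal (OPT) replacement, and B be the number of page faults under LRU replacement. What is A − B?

-3

Under OPT: F F . F F . F . F . F . F F → 9 faults.
Under LRU: F F . F F F F F F F F . F F → 12 faults.
A − B = 9 − 12 = -3.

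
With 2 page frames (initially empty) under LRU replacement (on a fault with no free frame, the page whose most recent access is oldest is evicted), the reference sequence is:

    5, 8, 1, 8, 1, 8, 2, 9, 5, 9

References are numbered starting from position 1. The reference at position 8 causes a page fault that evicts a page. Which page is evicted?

8

pos 1: 5 -> fault, frames [5]
pos 2: 8 -> fault, frames [5, 8]
pos 3: 1 -> fault, evict 5, frames [8, 1]
pos 4: 8 -> hit
pos 5: 1 -> hit
pos 6: 8 -> hit
pos 7: 2 -> fault, evict 1, frames [8, 2]
pos 8: 9 -> fault, evict 8, frames [2, 9]
At position 8, page 8 is evicted.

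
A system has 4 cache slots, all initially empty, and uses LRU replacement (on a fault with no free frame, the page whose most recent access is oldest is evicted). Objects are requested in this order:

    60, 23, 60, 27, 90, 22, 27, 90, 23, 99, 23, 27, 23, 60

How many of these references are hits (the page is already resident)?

60: fault, frames [60]
23: fault, frames [60, 23]
60: hit
27: fault, frames [23, 60, 27]
90: fault, frames [23, 60, 27, 90]
22: fault, evict 23, frames [60, 27, 90, 22]
27: hit
90: hit
23: fault, evict 60, frames [22, 27, 90, 23]
99: fault, evict 22, frames [27, 90, 23, 99]
23: hit
27: hit
23: hit
60: fault, evict 90, frames [99, 27, 23, 60]
Hits: 6.

6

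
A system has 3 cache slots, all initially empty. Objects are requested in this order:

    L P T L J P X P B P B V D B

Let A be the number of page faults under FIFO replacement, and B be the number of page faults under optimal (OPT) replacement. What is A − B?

Under FIFO: F F F . F . F F F . . F F . → 9 faults.
Under OPT: F F F . F . F . F . . F F . → 8 faults.
A − B = 9 − 8 = 1.

1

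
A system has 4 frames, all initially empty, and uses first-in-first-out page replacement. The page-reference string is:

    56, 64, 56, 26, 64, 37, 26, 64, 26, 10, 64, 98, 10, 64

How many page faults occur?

7

56: miss, frames (56)
64: miss, frames (56 64)
56: hit
26: miss, frames (56 64 26)
64: hit
37: miss, frames (56 64 26 37)
26: hit
64: hit
26: hit
10: miss, evict 56, frames (64 26 37 10)
64: hit
98: miss, evict 64, frames (26 37 10 98)
10: hit
64: miss, evict 26, frames (37 10 98 64)
Page faults: 7.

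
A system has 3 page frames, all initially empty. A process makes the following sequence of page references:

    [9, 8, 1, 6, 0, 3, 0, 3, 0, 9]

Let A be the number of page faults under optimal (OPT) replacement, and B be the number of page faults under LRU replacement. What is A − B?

-1

Under OPT: F F F F F F . . . . → 6 faults.
Under LRU: F F F F F F . . . F → 7 faults.
A − B = 6 − 7 = -1.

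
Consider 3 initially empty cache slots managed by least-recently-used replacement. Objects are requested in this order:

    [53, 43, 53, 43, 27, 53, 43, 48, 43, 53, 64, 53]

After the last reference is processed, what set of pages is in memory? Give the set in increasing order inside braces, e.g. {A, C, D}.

53 -> fault, frames (53)
43 -> fault, frames (53 43)
53 -> hit
43 -> hit
27 -> fault, frames (53 43 27)
53 -> hit
43 -> hit
48 -> fault, evict 27, frames (53 43 48)
43 -> hit
53 -> hit
64 -> fault, evict 48, frames (43 53 64)
53 -> hit

{43, 53, 64}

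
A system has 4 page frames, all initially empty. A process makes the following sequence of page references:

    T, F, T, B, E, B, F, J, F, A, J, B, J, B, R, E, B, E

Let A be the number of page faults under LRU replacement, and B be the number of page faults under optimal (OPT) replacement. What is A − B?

1

Under LRU: F F . F F . . F . F . . . . F F . . → 8 faults.
Under OPT: F F . F F . . F . F . . . . F . . . → 7 faults.
A − B = 8 − 7 = 1.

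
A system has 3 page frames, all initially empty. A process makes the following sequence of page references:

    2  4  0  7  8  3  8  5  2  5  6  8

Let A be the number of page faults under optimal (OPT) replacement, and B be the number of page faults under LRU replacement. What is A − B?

-2

Under OPT: F F F F F F . F . . F . → 8 faults.
Under LRU: F F F F F F . F F . F F → 10 faults.
A − B = 8 − 10 = -2.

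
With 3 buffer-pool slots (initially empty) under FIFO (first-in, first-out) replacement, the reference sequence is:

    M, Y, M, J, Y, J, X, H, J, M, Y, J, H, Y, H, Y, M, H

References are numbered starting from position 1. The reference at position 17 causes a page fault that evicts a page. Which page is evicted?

pos 1: M: fault, frames [M]
pos 2: Y: fault, frames [M, Y]
pos 3: M: hit
pos 4: J: fault, frames [M, Y, J]
pos 5: Y: hit
pos 6: J: hit
pos 7: X: fault, evict M, frames [Y, J, X]
pos 8: H: fault, evict Y, frames [J, X, H]
pos 9: J: hit
pos 10: M: fault, evict J, frames [X, H, M]
pos 11: Y: fault, evict X, frames [H, M, Y]
pos 12: J: fault, evict H, frames [M, Y, J]
pos 13: H: fault, evict M, frames [Y, J, H]
pos 14: Y: hit
pos 15: H: hit
pos 16: Y: hit
pos 17: M: fault, evict Y, frames [J, H, M]
At position 17, page Y is evicted.

Y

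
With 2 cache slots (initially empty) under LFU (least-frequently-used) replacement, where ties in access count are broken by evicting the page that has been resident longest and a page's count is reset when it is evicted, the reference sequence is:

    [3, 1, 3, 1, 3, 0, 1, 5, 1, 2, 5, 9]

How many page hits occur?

3

3: fault, frames (3)
1: fault, frames (3 1)
3: hit
1: hit
3: hit
0: fault, evict 1, frames (3 0)
1: fault, evict 0, frames (3 1)
5: fault, evict 1, frames (3 5)
1: fault, evict 5, frames (3 1)
2: fault, evict 1, frames (3 2)
5: fault, evict 2, frames (3 5)
9: fault, evict 5, frames (3 9)
Hits: 3.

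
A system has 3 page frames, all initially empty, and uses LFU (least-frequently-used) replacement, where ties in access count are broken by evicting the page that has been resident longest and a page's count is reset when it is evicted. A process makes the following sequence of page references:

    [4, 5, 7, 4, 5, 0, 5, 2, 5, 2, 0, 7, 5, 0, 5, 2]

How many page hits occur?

4 → miss, frames [4]
5 → miss, frames [4, 5]
7 → miss, frames [4, 5, 7]
4 → hit
5 → hit
0 → miss, evict 7, frames [4, 5, 0]
5 → hit
2 → miss, evict 0, frames [4, 5, 2]
5 → hit
2 → hit
0 → miss, evict 4, frames [5, 2, 0]
7 → miss, evict 0, frames [5, 2, 7]
5 → hit
0 → miss, evict 7, frames [5, 2, 0]
5 → hit
2 → hit
Hits: 8.

8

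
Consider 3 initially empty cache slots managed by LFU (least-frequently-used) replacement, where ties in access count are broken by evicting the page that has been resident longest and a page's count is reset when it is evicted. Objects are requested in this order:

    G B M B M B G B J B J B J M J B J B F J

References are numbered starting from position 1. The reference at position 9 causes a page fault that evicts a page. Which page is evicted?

pos 1: G: fault, frames {G}
pos 2: B: fault, frames {G,B}
pos 3: M: fault, frames {G,B,M}
pos 4: B: hit
pos 5: M: hit
pos 6: B: hit
pos 7: G: hit
pos 8: B: hit
pos 9: J: fault, evict G, frames {B,M,J}
At position 9, page G is evicted.

G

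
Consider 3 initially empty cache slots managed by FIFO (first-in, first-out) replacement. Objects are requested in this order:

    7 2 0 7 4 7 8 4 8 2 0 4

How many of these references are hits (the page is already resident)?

3

7 → fault, frames {7}
2 → fault, frames {7,2}
0 → fault, frames {7,2,0}
7 → hit
4 → fault, evict 7, frames {2,0,4}
7 → fault, evict 2, frames {0,4,7}
8 → fault, evict 0, frames {4,7,8}
4 → hit
8 → hit
2 → fault, evict 4, frames {7,8,2}
0 → fault, evict 7, frames {8,2,0}
4 → fault, evict 8, frames {2,0,4}
Hits: 3.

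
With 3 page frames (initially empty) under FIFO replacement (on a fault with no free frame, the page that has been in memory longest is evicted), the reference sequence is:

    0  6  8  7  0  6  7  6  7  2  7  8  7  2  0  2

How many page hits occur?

5

0 → miss, frames (0)
6 → miss, frames (0 6)
8 → miss, frames (0 6 8)
7 → miss, evict 0, frames (6 8 7)
0 → miss, evict 6, frames (8 7 0)
6 → miss, evict 8, frames (7 0 6)
7 → hit
6 → hit
7 → hit
2 → miss, evict 7, frames (0 6 2)
7 → miss, evict 0, frames (6 2 7)
8 → miss, evict 6, frames (2 7 8)
7 → hit
2 → hit
0 → miss, evict 2, frames (7 8 0)
2 → miss, evict 7, frames (8 0 2)
Hits: 5.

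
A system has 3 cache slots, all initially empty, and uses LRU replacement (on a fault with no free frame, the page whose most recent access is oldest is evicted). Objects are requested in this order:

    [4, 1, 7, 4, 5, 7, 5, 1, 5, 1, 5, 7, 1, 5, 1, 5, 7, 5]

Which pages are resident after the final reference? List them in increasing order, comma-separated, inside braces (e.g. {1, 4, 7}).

4 → fault, frames {4}
1 → fault, frames {4,1}
7 → fault, frames {4,1,7}
4 → hit
5 → fault, evict 1, frames {7,4,5}
7 → hit
5 → hit
1 → fault, evict 4, frames {7,5,1}
5 → hit
1 → hit
5 → hit
7 → hit
1 → hit
5 → hit
1 → hit
5 → hit
7 → hit
5 → hit

{1, 5, 7}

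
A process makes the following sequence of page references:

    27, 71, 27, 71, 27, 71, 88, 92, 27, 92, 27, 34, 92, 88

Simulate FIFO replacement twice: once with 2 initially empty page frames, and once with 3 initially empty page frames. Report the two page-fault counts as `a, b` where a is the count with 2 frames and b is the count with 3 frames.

8, 7

2 frames: F F . . . . F F F . . F F F → 8 faults.
3 frames: F F . . . . F F F . . F . F → 7 faults.
7 < 8: adding a frame reduced faults, as is typical.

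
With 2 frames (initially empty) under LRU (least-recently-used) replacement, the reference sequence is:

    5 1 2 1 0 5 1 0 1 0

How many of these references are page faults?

7

5 → fault, frames {5}
1 → fault, frames {5,1}
2 → fault, evict 5, frames {1,2}
1 → hit
0 → fault, evict 2, frames {1,0}
5 → fault, evict 1, frames {0,5}
1 → fault, evict 0, frames {5,1}
0 → fault, evict 5, frames {1,0}
1 → hit
0 → hit
Page faults: 7.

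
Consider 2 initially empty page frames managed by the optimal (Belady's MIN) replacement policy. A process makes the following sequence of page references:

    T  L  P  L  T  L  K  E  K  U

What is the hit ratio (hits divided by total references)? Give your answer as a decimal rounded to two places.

0.30

T -> fault, frames [T]
L -> fault, frames [T, L]
P -> fault, evict T, frames [L, P]
L -> hit
T -> fault, evict P, frames [L, T]
L -> hit
K -> fault, evict T, frames [L, K]
E -> fault, evict L, frames [K, E]
K -> hit
U -> fault, evict E, frames [K, U]
Hits: 3 of 10 references → 3/10 = 0.3000.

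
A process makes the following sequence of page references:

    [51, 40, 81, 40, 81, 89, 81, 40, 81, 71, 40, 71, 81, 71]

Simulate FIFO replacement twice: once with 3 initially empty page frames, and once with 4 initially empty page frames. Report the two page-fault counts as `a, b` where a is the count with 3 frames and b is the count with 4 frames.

7, 5

3 frames: F F F . . F . . . F F . F . → 7 faults.
4 frames: F F F . . F . . . F . . . . → 5 faults.
5 < 7: adding a frame reduced faults, as is typical.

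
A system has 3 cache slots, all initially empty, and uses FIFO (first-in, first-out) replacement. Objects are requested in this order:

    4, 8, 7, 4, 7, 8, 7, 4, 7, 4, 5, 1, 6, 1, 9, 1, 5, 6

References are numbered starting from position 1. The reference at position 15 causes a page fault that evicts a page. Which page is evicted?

5

pos 1: 4 -> miss, frames (4)
pos 2: 8 -> miss, frames (4 8)
pos 3: 7 -> miss, frames (4 8 7)
pos 4: 4 -> hit
pos 5: 7 -> hit
pos 6: 8 -> hit
pos 7: 7 -> hit
pos 8: 4 -> hit
pos 9: 7 -> hit
pos 10: 4 -> hit
pos 11: 5 -> miss, evict 4, frames (8 7 5)
pos 12: 1 -> miss, evict 8, frames (7 5 1)
pos 13: 6 -> miss, evict 7, frames (5 1 6)
pos 14: 1 -> hit
pos 15: 9 -> miss, evict 5, frames (1 6 9)
At position 15, page 5 is evicted.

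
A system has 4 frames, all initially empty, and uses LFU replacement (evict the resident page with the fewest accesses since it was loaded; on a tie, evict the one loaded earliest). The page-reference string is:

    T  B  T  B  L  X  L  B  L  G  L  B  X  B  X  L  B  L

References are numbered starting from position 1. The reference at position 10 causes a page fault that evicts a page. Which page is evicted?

pos 1: T -> miss, frames {T}
pos 2: B -> miss, frames {T,B}
pos 3: T -> hit
pos 4: B -> hit
pos 5: L -> miss, frames {T,B,L}
pos 6: X -> miss, frames {T,B,L,X}
pos 7: L -> hit
pos 8: B -> hit
pos 9: L -> hit
pos 10: G -> miss, evict X, frames {T,B,L,G}
At position 10, page X is evicted.

X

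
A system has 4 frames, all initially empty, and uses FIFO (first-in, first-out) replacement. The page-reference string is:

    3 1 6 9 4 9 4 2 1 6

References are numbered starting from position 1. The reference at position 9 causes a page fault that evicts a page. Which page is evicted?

pos 1: 3 -> miss, frames {3}
pos 2: 1 -> miss, frames {3,1}
pos 3: 6 -> miss, frames {3,1,6}
pos 4: 9 -> miss, frames {3,1,6,9}
pos 5: 4 -> miss, evict 3, frames {1,6,9,4}
pos 6: 9 -> hit
pos 7: 4 -> hit
pos 8: 2 -> miss, evict 1, frames {6,9,4,2}
pos 9: 1 -> miss, evict 6, frames {9,4,2,1}
At position 9, page 6 is evicted.

6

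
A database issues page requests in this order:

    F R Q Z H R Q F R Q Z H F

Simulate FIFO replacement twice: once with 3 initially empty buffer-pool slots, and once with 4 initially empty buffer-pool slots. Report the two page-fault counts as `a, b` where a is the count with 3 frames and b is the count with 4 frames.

10, 11

3 frames: F F F F F F F F . . F F . → 10 faults.
4 frames: F F F F F . . F F F F F F → 11 faults.
11 > 10: adding a frame increased faults — Belady's anomaly.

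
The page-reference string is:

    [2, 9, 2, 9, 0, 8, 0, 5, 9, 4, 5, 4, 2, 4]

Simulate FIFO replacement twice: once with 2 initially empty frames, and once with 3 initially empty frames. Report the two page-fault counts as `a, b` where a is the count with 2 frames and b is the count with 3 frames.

2 frames: F F . . F F . F F F F . F F → 10 faults.
3 frames: F F . . F F . F F F . . F . → 8 faults.
8 < 10: adding a frame reduced faults, as is typical.

10, 8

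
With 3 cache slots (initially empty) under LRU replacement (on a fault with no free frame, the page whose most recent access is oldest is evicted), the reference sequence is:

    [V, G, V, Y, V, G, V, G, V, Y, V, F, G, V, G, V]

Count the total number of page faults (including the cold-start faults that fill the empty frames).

5

V → miss, frames (V)
G → miss, frames (V G)
V → hit
Y → miss, frames (G V Y)
V → hit
G → hit
V → hit
G → hit
V → hit
Y → hit
V → hit
F → miss, evict G, frames (Y V F)
G → miss, evict Y, frames (V F G)
V → hit
G → hit
V → hit
Page faults: 5.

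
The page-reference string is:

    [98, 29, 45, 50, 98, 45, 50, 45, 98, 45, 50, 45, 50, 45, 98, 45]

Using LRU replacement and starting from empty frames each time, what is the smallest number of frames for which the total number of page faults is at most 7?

3

f=1: 16 faults
f=2: 10 faults
f=3: 5 faults
f=4: 4 faults
Smallest f with faults ≤ 7 is 3.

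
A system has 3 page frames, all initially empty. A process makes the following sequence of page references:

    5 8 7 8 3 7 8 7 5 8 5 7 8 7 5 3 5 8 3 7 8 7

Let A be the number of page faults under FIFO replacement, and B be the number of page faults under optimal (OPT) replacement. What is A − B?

Under FIFO: F F F . F . . . F F . F . . . F F F . F . . → 11 faults.
Under OPT: F F F . F . . . F . . . . . . F . . . F . . → 7 faults.
A − B = 11 − 7 = 4.

4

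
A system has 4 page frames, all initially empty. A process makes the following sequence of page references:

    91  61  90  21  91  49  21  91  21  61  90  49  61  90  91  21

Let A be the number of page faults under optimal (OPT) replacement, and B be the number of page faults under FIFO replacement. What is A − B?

-2

Under OPT: F F F F . F . . . . F . . . . F → 7 faults.
Under FIFO: F F F F . F . F . F F . . . . F → 9 faults.
A − B = 7 − 9 = -2.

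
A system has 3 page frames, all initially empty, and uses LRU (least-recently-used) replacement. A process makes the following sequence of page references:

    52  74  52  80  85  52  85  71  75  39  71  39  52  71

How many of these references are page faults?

52 -> fault, frames (52)
74 -> fault, frames (52 74)
52 -> hit
80 -> fault, frames (74 52 80)
85 -> fault, evict 74, frames (52 80 85)
52 -> hit
85 -> hit
71 -> fault, evict 80, frames (52 85 71)
75 -> fault, evict 52, frames (85 71 75)
39 -> fault, evict 85, frames (71 75 39)
71 -> hit
39 -> hit
52 -> fault, evict 75, frames (71 39 52)
71 -> hit
Page faults: 8.

8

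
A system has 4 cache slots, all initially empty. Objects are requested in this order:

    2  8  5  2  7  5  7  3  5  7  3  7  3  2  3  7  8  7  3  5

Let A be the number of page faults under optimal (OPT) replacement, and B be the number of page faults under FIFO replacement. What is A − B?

-2

Under OPT: F F F . F . . F . . . . . . . . F . . . → 6 faults.
Under FIFO: F F F . F . . F . . . . . F . . F . . F → 8 faults.
A − B = 6 − 8 = -2.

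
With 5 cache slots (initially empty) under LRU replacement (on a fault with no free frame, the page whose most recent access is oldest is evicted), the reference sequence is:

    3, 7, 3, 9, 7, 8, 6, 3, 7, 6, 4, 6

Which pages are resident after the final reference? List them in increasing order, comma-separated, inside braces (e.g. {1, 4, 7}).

{3, 4, 6, 7, 8}

3 -> fault, frames [3]
7 -> fault, frames [3, 7]
3 -> hit
9 -> fault, frames [7, 3, 9]
7 -> hit
8 -> fault, frames [3, 9, 7, 8]
6 -> fault, frames [3, 9, 7, 8, 6]
3 -> hit
7 -> hit
6 -> hit
4 -> fault, evict 9, frames [8, 3, 7, 6, 4]
6 -> hit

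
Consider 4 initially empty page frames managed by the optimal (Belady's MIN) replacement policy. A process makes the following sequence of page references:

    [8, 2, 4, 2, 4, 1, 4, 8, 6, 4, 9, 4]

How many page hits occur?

6

8 -> fault, frames (8)
2 -> fault, frames (8 2)
4 -> fault, frames (8 2 4)
2 -> hit
4 -> hit
1 -> fault, frames (8 2 4 1)
4 -> hit
8 -> hit
6 -> fault, evict 1, frames (8 2 4 6)
4 -> hit
9 -> fault, evict 6, frames (8 2 4 9)
4 -> hit
Hits: 6.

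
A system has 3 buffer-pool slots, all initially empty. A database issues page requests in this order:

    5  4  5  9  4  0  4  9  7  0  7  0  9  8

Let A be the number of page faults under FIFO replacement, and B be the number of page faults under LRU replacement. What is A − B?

Under FIFO: F F . F . F . . F . . . . F → 6 faults.
Under LRU: F F . F . F . . F F . . . F → 7 faults.
A − B = 6 − 7 = -1.

-1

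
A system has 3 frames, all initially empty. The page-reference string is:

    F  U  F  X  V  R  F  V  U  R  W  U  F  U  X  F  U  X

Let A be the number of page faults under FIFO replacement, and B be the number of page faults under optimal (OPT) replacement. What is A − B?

Under FIFO: F F . F F F F . F . F . . . F F F . → 11 faults.
Under OPT: F F . F F F . . F . F . . . F . . . → 8 faults.
A − B = 11 − 8 = 3.

3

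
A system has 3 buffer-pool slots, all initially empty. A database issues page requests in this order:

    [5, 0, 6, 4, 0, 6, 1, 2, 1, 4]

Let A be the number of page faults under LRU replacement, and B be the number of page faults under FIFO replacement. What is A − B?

Under LRU: F F F F . . F F . F → 7 faults.
Under FIFO: F F F F . . F F . . → 6 faults.
A − B = 7 − 6 = 1.

1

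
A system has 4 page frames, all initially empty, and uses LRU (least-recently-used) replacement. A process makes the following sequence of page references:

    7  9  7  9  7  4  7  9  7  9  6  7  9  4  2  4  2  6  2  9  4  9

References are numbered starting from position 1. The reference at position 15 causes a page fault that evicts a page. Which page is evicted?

6

pos 1: 7: fault, frames (7)
pos 2: 9: fault, frames (7 9)
pos 3: 7: hit
pos 4: 9: hit
pos 5: 7: hit
pos 6: 4: fault, frames (9 7 4)
pos 7: 7: hit
pos 8: 9: hit
pos 9: 7: hit
pos 10: 9: hit
pos 11: 6: fault, frames (4 7 9 6)
pos 12: 7: hit
pos 13: 9: hit
pos 14: 4: hit
pos 15: 2: fault, evict 6, frames (7 9 4 2)
At position 15, page 6 is evicted.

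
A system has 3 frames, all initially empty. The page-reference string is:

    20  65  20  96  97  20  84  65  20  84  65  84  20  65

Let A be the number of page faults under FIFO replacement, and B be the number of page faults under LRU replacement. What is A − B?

Under FIFO: F F . F F F F F . . . . . . → 7 faults.
Under LRU: F F . F F . F F . . . . . . → 6 faults.
A − B = 7 − 6 = 1.

1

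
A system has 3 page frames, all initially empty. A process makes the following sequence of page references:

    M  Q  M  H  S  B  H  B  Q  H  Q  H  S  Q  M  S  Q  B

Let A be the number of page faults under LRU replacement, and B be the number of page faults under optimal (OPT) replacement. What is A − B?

Under LRU: F F . F F F . . F . . . F . F . . F → 9 faults.
Under OPT: F F . F F F . . . . . . F . F . . F → 8 faults.
A − B = 9 − 8 = 1.

1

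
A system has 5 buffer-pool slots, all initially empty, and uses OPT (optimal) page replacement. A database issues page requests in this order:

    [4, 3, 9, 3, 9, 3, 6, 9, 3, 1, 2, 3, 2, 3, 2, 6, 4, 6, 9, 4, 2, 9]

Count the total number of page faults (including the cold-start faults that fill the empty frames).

4: fault, frames [4]
3: fault, frames [4, 3]
9: fault, frames [4, 3, 9]
3: hit
9: hit
3: hit
6: fault, frames [4, 3, 9, 6]
9: hit
3: hit
1: fault, frames [4, 3, 9, 6, 1]
2: fault, evict 1, frames [4, 3, 9, 6, 2]
3: hit
2: hit
3: hit
2: hit
6: hit
4: hit
6: hit
9: hit
4: hit
2: hit
9: hit
Page faults: 6.

6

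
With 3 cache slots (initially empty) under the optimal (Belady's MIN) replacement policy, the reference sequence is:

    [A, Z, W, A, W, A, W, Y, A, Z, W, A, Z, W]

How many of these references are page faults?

5

A: miss, frames [A]
Z: miss, frames [A, Z]
W: miss, frames [A, Z, W]
A: hit
W: hit
A: hit
W: hit
Y: miss, evict W, frames [A, Z, Y]
A: hit
Z: hit
W: miss, evict Y, frames [A, Z, W]
A: hit
Z: hit
W: hit
Page faults: 5.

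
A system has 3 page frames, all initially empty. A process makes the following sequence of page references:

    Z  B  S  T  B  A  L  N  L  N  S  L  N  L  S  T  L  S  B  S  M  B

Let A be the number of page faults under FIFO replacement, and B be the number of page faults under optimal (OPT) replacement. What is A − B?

Under FIFO: F F F F . F F F . . F . . . . F F . F F F . → 13 faults.
Under OPT: F F F F . F F F . . . . . . . F . . F . F . → 10 faults.
A − B = 13 − 10 = 3.

3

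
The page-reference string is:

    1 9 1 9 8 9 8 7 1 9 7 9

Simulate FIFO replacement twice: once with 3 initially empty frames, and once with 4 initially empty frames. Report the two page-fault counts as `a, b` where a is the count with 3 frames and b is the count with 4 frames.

3 frames: F F . . F . . F F F . . → 6 faults.
4 frames: F F . . F . . F . . . . → 4 faults.
4 < 6: adding a frame reduced faults, as is typical.

6, 4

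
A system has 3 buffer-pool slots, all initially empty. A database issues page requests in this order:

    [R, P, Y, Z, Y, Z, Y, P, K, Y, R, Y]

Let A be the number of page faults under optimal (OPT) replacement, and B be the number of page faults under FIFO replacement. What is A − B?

-1

Under OPT: F F F F . . . . F . F . → 6 faults.
Under FIFO: F F F F . . . . F . F F → 7 faults.
A − B = 6 − 7 = -1.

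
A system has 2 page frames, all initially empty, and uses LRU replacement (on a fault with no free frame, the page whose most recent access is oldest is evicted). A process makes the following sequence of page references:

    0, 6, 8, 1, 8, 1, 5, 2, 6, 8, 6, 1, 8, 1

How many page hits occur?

0 -> fault, frames [0]
6 -> fault, frames [0, 6]
8 -> fault, evict 0, frames [6, 8]
1 -> fault, evict 6, frames [8, 1]
8 -> hit
1 -> hit
5 -> fault, evict 8, frames [1, 5]
2 -> fault, evict 1, frames [5, 2]
6 -> fault, evict 5, frames [2, 6]
8 -> fault, evict 2, frames [6, 8]
6 -> hit
1 -> fault, evict 8, frames [6, 1]
8 -> fault, evict 6, frames [1, 8]
1 -> hit
Hits: 4.

4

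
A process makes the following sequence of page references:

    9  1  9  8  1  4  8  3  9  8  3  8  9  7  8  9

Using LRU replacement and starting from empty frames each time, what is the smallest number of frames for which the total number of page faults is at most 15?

2

f=1: 16 faults
f=2: 14 faults
f=3: 7 faults
f=4: 7 faults
f=5: 6 faults
f=6: 6 faults
Smallest f with faults ≤ 15 is 2.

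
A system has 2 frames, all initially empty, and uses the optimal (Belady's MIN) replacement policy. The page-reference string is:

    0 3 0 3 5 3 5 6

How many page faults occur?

0 -> fault, frames [0]
3 -> fault, frames [0, 3]
0 -> hit
3 -> hit
5 -> fault, evict 0, frames [3, 5]
3 -> hit
5 -> hit
6 -> fault, evict 5, frames [3, 6]
Page faults: 4.

4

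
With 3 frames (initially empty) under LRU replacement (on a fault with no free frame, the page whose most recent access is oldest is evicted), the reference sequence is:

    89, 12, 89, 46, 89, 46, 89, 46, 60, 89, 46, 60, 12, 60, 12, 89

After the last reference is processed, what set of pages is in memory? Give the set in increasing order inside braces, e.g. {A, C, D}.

89: fault, frames (89)
12: fault, frames (89 12)
89: hit
46: fault, frames (12 89 46)
89: hit
46: hit
89: hit
46: hit
60: fault, evict 12, frames (89 46 60)
89: hit
46: hit
60: hit
12: fault, evict 89, frames (46 60 12)
60: hit
12: hit
89: fault, evict 46, frames (60 12 89)

{12, 60, 89}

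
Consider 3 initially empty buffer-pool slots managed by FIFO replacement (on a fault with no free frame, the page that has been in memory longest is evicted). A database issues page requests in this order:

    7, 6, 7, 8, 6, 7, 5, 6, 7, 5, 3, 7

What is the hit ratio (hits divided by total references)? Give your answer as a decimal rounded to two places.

7 → miss, frames {7}
6 → miss, frames {7,6}
7 → hit
8 → miss, frames {7,6,8}
6 → hit
7 → hit
5 → miss, evict 7, frames {6,8,5}
6 → hit
7 → miss, evict 6, frames {8,5,7}
5 → hit
3 → miss, evict 8, frames {5,7,3}
7 → hit
Hits: 6 of 12 references → 6/12 = 0.5000.

0.50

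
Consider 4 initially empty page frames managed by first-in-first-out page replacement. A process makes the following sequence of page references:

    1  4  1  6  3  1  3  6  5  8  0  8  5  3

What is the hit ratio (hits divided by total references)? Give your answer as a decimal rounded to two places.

1 -> miss, frames [1]
4 -> miss, frames [1, 4]
1 -> hit
6 -> miss, frames [1, 4, 6]
3 -> miss, frames [1, 4, 6, 3]
1 -> hit
3 -> hit
6 -> hit
5 -> miss, evict 1, frames [4, 6, 3, 5]
8 -> miss, evict 4, frames [6, 3, 5, 8]
0 -> miss, evict 6, frames [3, 5, 8, 0]
8 -> hit
5 -> hit
3 -> hit
Hits: 7 of 14 references → 7/14 = 0.5000.

0.50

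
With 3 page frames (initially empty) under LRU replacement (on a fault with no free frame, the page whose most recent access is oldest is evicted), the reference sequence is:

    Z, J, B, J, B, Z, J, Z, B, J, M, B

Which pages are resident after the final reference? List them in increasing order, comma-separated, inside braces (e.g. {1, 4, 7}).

{B, J, M}

Z: miss, frames {Z}
J: miss, frames {Z,J}
B: miss, frames {Z,J,B}
J: hit
B: hit
Z: hit
J: hit
Z: hit
B: hit
J: hit
M: miss, evict Z, frames {B,J,M}
B: hit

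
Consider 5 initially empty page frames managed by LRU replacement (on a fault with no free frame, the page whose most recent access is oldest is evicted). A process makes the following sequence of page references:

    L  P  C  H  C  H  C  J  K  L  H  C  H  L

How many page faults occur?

L -> fault, frames [L]
P -> fault, frames [L, P]
C -> fault, frames [L, P, C]
H -> fault, frames [L, P, C, H]
C -> hit
H -> hit
C -> hit
J -> fault, frames [L, P, H, C, J]
K -> fault, evict L, frames [P, H, C, J, K]
L -> fault, evict P, frames [H, C, J, K, L]
H -> hit
C -> hit
H -> hit
L -> hit
Page faults: 7.

7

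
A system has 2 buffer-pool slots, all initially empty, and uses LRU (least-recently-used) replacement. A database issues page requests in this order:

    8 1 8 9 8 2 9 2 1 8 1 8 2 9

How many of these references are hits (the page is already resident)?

5

8: fault, frames {8}
1: fault, frames {8,1}
8: hit
9: fault, evict 1, frames {8,9}
8: hit
2: fault, evict 9, frames {8,2}
9: fault, evict 8, frames {2,9}
2: hit
1: fault, evict 9, frames {2,1}
8: fault, evict 2, frames {1,8}
1: hit
8: hit
2: fault, evict 1, frames {8,2}
9: fault, evict 8, frames {2,9}
Hits: 5.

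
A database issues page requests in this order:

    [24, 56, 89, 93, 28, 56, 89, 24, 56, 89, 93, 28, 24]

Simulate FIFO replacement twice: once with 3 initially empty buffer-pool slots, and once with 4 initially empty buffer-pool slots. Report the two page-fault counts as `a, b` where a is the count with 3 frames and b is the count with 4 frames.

10, 11

3 frames: F F F F F F F F . . F F . → 10 faults.
4 frames: F F F F F . . F F F F F F → 11 faults.
11 > 10: adding a frame increased faults — Belady's anomaly.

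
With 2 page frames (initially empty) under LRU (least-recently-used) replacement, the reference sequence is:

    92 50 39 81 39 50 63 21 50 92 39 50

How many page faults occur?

11

92 → miss, frames [92]
50 → miss, frames [92, 50]
39 → miss, evict 92, frames [50, 39]
81 → miss, evict 50, frames [39, 81]
39 → hit
50 → miss, evict 81, frames [39, 50]
63 → miss, evict 39, frames [50, 63]
21 → miss, evict 50, frames [63, 21]
50 → miss, evict 63, frames [21, 50]
92 → miss, evict 21, frames [50, 92]
39 → miss, evict 50, frames [92, 39]
50 → miss, evict 92, frames [39, 50]
Page faults: 11.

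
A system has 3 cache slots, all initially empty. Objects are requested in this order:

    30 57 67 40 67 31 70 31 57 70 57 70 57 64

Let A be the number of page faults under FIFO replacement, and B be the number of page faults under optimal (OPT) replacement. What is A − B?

Under FIFO: F F F F . F F . F . . . . F → 8 faults.
Under OPT: F F F F . F F . . . . . . F → 7 faults.
A − B = 8 − 7 = 1.

1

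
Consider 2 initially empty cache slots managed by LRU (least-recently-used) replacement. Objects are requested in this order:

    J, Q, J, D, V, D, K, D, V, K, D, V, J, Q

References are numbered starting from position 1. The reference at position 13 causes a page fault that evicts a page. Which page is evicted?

D

pos 1: J: miss, frames {J}
pos 2: Q: miss, frames {J,Q}
pos 3: J: hit
pos 4: D: miss, evict Q, frames {J,D}
pos 5: V: miss, evict J, frames {D,V}
pos 6: D: hit
pos 7: K: miss, evict V, frames {D,K}
pos 8: D: hit
pos 9: V: miss, evict K, frames {D,V}
pos 10: K: miss, evict D, frames {V,K}
pos 11: D: miss, evict V, frames {K,D}
pos 12: V: miss, evict K, frames {D,V}
pos 13: J: miss, evict D, frames {V,J}
At position 13, page D is evicted.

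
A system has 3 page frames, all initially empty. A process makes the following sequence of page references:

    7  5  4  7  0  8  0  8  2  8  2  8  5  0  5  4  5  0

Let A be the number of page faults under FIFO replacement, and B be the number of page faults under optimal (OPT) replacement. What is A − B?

1

Under FIFO: F F F . F F . . F . . . F F . F . . → 9 faults.
Under OPT: F F F . F F . . F . . . . F . F . . → 8 faults.
A − B = 9 − 8 = 1.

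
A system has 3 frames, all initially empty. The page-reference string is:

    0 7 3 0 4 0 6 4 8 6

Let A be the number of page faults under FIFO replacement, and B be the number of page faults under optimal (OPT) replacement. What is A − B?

1

Under FIFO: F F F . F F F . F . → 7 faults.
Under OPT: F F F . F . F . F . → 6 faults.
A − B = 7 − 6 = 1.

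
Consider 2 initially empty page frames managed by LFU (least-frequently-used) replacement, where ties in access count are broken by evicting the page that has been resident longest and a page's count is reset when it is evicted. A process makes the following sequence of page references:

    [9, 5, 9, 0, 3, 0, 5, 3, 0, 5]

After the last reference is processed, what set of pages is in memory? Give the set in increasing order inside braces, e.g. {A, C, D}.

{5, 9}

9: fault, frames (9)
5: fault, frames (9 5)
9: hit
0: fault, evict 5, frames (9 0)
3: fault, evict 0, frames (9 3)
0: fault, evict 3, frames (9 0)
5: fault, evict 0, frames (9 5)
3: fault, evict 5, frames (9 3)
0: fault, evict 3, frames (9 0)
5: fault, evict 0, frames (9 5)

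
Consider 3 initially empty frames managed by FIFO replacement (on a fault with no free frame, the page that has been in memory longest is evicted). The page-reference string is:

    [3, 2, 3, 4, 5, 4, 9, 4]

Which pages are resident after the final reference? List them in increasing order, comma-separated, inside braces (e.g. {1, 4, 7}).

{4, 5, 9}

3 → fault, frames (3)
2 → fault, frames (3 2)
3 → hit
4 → fault, frames (3 2 4)
5 → fault, evict 3, frames (2 4 5)
4 → hit
9 → fault, evict 2, frames (4 5 9)
4 → hit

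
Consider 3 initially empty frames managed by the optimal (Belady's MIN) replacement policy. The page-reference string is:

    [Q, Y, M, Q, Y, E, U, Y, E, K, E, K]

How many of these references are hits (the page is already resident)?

Q: fault, frames [Q]
Y: fault, frames [Q, Y]
M: fault, frames [Q, Y, M]
Q: hit
Y: hit
E: fault, evict M, frames [Q, Y, E]
U: fault, evict Q, frames [Y, E, U]
Y: hit
E: hit
K: fault, evict U, frames [Y, E, K]
E: hit
K: hit
Hits: 6.

6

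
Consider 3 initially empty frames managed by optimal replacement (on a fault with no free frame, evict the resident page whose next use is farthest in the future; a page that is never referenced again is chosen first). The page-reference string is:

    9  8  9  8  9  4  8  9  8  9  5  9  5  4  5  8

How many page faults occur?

9: fault, frames [9]
8: fault, frames [9, 8]
9: hit
8: hit
9: hit
4: fault, frames [9, 8, 4]
8: hit
9: hit
8: hit
9: hit
5: fault, evict 8, frames [9, 4, 5]
9: hit
5: hit
4: hit
5: hit
8: fault, evict 5, frames [9, 4, 8]
Page faults: 5.

5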